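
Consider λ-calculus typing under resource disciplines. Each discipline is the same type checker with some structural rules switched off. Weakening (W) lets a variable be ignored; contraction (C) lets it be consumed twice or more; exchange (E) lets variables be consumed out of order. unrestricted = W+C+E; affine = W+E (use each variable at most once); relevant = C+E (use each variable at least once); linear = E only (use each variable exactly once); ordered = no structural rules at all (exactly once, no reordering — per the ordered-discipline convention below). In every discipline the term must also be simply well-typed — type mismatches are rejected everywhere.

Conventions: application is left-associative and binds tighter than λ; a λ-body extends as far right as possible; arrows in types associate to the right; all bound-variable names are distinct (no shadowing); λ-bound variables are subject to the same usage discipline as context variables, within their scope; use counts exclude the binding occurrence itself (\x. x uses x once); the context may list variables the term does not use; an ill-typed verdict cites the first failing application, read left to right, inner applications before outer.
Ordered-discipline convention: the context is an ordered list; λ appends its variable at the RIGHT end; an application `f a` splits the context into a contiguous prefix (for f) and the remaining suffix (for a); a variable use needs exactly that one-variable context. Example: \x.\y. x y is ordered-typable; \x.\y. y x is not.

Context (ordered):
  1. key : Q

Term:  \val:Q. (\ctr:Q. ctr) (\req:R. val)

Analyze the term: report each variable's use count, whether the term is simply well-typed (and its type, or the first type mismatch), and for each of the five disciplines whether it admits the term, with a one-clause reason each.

counts: key: 0×, val (λ-bound): 1×, ctr (λ-bound): 1×, req (λ-bound): 0×
order of uses: ctr, val
typing: ill-typed: an argument R -> Q mismatches the expected Q
ordered: ✗ — a type mismatch blocks all five
linear: ✗ — the type mismatch rejects it
affine: ✗ — not simply typable
relevant: ✗ — fails simple typing
unrestricted: ✗ — a type mismatch blocks all five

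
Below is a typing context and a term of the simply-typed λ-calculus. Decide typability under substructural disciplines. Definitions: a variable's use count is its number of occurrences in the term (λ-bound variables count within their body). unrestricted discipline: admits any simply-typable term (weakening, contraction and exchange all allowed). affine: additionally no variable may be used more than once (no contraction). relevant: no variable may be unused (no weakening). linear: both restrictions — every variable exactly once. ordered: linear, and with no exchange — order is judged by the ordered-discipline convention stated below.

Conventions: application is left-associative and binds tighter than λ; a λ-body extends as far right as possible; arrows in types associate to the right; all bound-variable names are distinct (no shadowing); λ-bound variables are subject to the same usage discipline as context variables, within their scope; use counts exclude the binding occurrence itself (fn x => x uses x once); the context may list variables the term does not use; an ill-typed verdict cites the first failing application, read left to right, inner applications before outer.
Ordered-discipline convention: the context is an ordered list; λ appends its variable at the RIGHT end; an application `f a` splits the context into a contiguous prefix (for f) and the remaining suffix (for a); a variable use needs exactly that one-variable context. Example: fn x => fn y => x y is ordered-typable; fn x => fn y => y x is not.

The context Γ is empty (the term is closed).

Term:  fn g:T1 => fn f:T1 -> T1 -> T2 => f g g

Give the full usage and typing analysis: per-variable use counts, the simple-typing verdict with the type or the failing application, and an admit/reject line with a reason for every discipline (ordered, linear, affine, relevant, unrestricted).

variable uses: g (λ-bound): 2, f (λ-bound): 1
use order (left to right): f, g, g
typing: well-typed at T1 -> (T1 -> T1 -> T2) -> T2
ordered ✗ (g ×2 used more than once (contraction))
linear ✗ (g ×2 used more than once (contraction))
affine ✗ (g ×2 used more than once (contraction))
relevant ✓ (at least one use each (g, f))
unrestricted ✓ (typability at T1 -> (T1 -> T1 -> T2) -> T2 is all that's needed)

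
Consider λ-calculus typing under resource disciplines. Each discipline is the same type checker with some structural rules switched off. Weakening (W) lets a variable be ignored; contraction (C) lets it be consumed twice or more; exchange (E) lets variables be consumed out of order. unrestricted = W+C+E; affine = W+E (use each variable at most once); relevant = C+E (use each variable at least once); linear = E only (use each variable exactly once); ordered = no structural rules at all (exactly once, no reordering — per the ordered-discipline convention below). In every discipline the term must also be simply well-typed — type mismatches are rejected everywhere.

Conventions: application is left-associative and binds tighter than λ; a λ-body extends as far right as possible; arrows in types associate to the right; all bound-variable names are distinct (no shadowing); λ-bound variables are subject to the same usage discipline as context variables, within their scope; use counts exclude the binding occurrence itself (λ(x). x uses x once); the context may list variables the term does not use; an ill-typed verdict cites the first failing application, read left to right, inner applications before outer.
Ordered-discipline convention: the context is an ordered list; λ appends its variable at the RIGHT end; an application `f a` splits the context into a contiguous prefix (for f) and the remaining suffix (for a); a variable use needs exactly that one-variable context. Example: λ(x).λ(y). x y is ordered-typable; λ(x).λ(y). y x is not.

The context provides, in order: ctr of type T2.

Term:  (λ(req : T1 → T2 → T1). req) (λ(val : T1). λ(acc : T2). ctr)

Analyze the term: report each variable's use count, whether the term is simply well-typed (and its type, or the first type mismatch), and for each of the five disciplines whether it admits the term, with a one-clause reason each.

use counts: ctr=1, req (λ-bound)=1, val (λ-bound)=0, acc (λ-bound)=0
uses in reading order: req, ctr
typing: ill-typed: a function awaiting T1 → T2 → T1 gets T1 → T2 → T2
ordered: ✗, fails simple typing
linear: ✗, a type mismatch blocks all five
affine: ✗, the type mismatch rejects it
relevant: ✗, not simply typable
unrestricted: ✗, fails simple typing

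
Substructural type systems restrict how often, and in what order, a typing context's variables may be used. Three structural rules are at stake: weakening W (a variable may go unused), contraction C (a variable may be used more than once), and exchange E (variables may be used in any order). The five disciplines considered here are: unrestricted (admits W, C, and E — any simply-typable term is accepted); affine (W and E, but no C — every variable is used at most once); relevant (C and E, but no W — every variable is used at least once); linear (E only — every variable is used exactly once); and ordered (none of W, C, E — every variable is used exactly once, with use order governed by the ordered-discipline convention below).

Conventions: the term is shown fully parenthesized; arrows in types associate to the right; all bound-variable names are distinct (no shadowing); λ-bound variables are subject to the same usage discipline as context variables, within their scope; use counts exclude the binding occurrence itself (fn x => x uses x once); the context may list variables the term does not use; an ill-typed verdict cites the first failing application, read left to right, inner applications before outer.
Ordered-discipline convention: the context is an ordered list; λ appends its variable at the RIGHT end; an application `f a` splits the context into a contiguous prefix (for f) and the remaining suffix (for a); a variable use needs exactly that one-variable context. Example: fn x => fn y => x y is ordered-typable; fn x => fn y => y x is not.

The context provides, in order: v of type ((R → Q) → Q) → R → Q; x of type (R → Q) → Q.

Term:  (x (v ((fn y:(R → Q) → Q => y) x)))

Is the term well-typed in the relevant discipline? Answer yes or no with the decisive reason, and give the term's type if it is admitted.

yes — none of v, x, y goes unused; term : Q
use counts: v=1; x=2; y (λ-bound)=1
use order (left to right): x, v, y, x
typing: well-typed at Q
summary: ordered ✗ · linear ✗ · affine ✗ · relevant ✓ · unrestricted ✓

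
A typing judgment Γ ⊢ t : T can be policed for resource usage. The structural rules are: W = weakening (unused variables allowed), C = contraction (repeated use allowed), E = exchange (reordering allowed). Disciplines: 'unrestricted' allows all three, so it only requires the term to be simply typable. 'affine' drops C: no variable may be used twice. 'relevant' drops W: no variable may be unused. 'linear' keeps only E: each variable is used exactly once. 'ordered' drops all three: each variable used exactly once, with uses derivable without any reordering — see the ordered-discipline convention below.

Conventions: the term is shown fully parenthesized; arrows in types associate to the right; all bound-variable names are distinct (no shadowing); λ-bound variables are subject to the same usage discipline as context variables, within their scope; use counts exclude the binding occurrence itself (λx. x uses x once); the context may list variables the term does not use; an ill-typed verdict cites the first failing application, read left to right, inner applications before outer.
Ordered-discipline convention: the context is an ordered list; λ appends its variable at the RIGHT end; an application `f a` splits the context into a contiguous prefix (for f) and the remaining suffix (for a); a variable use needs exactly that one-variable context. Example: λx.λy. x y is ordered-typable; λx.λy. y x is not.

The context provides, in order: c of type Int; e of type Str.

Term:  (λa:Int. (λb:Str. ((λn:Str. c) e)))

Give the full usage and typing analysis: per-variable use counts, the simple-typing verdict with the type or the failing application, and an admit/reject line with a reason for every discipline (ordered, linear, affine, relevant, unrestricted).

variable uses: c: 1×, e: 1×, a [bound]: 0×, b [bound]: 0×, n [bound]: 0×
uses in reading order: c, e
typing: ✓ — Int -> Str -> Int
ordered: ✗ — unused: a, b, n — weakening required
linear: ✗ — unused: a, b, n — weakening required
affine: ✓ — at most one use each (c, e, a, b, n)
relevant: ✗ — unused: a, b, n — weakening required
unrestricted: ✓ — simply typable at Int -> Str -> Int; W, C, E all held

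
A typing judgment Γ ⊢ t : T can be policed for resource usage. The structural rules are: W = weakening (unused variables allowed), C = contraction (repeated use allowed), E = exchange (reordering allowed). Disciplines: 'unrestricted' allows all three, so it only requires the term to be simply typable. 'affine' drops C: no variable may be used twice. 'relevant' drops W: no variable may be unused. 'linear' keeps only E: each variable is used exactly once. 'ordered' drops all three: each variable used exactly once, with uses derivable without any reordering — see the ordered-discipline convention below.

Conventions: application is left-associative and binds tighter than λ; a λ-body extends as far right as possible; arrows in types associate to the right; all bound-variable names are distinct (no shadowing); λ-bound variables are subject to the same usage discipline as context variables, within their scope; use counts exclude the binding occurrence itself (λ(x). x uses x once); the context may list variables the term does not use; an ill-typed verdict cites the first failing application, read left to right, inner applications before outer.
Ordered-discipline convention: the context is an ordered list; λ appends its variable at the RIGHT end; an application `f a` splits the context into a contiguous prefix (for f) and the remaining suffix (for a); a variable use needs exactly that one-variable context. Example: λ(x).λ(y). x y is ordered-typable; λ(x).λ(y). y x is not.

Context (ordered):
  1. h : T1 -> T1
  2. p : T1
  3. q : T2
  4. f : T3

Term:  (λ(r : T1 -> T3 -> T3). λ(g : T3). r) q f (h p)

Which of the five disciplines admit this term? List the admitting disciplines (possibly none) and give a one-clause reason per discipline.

accepted by: none
counts: h: 1×; p: 1×; q: 1×; f: 1×; r (λ-bound): 1×; g (λ-bound): 0×
uses in reading order: r, q, f, h, p
typing: ill-typed: a function awaiting T1 -> T3 -> T3 gets T2
ordered: ✗, not simply typable
linear: ✗, fails simple typing
affine: ✗, a type mismatch blocks all five
relevant: ✗, the type mismatch rejects it
unrestricted: ✗, not simply typable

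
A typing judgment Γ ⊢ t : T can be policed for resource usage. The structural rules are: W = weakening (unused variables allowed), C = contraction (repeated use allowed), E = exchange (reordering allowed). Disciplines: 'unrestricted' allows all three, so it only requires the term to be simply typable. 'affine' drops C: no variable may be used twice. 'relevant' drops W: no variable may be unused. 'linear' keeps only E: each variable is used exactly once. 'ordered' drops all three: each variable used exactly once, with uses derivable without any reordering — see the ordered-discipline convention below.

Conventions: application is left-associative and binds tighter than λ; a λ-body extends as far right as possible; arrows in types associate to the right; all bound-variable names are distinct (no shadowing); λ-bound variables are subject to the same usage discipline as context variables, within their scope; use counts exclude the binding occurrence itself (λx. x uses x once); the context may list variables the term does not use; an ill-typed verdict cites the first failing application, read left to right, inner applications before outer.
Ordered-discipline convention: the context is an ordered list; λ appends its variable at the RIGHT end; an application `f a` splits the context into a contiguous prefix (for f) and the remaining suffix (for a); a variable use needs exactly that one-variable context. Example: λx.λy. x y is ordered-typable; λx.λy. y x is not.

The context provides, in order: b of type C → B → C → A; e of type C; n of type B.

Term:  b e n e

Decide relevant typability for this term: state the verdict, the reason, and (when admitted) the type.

yes — none of b, e, n goes unused; term : A
counts: b ×1, e ×2, n ×1
use order (left to right): b, e, n, e
typing: the term checks, with type A
all disciplines: ordered ✗ · linear ✗ · affine ✗ · relevant ✓ · unrestricted ✓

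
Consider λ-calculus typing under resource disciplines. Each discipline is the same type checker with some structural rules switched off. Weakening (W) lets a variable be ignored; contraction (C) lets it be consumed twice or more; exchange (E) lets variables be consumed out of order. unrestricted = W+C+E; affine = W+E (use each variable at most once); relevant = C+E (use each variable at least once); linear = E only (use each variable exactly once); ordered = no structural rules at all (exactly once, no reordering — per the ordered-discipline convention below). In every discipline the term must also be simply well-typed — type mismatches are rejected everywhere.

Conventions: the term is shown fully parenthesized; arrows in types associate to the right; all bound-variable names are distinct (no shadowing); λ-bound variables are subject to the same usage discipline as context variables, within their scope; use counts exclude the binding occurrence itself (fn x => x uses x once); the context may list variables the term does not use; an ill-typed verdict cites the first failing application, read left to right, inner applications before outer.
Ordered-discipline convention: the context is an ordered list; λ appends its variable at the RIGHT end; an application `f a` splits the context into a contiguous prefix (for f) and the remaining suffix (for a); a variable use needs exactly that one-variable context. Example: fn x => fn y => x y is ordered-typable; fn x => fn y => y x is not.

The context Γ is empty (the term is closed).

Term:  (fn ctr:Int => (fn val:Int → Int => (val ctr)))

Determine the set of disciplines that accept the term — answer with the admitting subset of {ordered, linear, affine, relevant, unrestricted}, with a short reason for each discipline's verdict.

accepted by: linear, affine, relevant, unrestricted
variable uses: ctr (bound)=1; val (bound)=1
order of uses: val, ctr
typing: ✓ — Int → (Int → Int) → Int
ordered: ✗, no contiguous prefix/suffix split fits val, ctr
linear: ✓, exactly-once usage across ctr, val
affine: ✓, none of ctr, val used more than once
relevant: ✓, at least one use each (ctr, val)
unrestricted: ✓, simply typable at Int → (Int → Int) → Int; W, C, E all held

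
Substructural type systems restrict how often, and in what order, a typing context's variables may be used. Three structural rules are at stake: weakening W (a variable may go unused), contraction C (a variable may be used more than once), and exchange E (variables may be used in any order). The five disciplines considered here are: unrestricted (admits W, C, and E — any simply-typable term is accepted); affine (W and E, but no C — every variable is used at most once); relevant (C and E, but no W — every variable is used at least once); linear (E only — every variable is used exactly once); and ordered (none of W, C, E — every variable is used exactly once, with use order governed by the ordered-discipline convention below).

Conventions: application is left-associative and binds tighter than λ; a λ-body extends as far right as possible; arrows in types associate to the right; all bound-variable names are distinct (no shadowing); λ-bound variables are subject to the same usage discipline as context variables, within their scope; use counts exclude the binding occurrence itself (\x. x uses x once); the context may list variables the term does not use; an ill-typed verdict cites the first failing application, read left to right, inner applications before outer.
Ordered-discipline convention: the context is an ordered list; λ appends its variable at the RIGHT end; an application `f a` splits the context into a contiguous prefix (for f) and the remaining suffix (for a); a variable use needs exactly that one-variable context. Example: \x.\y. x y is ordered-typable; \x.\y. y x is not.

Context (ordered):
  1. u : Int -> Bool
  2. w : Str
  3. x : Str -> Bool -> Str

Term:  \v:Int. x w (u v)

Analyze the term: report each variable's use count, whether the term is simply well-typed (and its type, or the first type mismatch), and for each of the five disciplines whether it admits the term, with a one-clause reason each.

counts: u ×1, w ×1, x ×1, v (bound) ×1
left-to-right use order: x, w, u, v
typing: well-typed — term : Int -> Str
ordered: ✗, no contiguous prefix/suffix split fits x, w, u, v
linear: ✓, exactly-once usage across u, w, x, v
affine: ✓, none of u, w, x, v used more than once
relevant: ✓, none of u, w, x, v goes unused
unrestricted: ✓, typability at Int -> Str is all that's needed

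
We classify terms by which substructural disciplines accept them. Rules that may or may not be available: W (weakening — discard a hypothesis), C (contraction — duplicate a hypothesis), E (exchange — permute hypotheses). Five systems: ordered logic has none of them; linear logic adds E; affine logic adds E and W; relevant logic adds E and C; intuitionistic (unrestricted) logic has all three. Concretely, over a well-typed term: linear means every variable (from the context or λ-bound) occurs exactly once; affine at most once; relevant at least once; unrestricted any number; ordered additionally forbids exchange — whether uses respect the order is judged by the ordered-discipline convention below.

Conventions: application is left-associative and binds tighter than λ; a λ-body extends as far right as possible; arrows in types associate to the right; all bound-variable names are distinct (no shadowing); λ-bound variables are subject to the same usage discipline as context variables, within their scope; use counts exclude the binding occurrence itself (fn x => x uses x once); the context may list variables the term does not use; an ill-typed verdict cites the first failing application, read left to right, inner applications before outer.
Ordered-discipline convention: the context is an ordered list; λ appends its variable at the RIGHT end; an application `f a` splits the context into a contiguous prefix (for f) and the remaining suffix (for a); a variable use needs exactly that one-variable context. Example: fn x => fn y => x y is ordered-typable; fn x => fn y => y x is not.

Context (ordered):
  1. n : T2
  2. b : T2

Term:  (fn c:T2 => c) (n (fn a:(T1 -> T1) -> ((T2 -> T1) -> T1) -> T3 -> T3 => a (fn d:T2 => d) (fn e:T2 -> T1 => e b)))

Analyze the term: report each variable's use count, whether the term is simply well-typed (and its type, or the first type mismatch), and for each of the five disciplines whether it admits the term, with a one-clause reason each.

use counts: n ×1; b ×1; c (bound) ×1; a (bound) ×1; d (bound) ×1; e (bound) ×1
left-to-right use order: c, n, a, d, e, b
typing: ill-typed: an application expects T1 -> T1 but receives T2 -> T2
ordered: ✗, a type mismatch blocks all five
linear: ✗, the type mismatch rejects it
affine: ✗, not simply typable
relevant: ✗, fails simple typing
unrestricted: ✗, a type mismatch blocks all five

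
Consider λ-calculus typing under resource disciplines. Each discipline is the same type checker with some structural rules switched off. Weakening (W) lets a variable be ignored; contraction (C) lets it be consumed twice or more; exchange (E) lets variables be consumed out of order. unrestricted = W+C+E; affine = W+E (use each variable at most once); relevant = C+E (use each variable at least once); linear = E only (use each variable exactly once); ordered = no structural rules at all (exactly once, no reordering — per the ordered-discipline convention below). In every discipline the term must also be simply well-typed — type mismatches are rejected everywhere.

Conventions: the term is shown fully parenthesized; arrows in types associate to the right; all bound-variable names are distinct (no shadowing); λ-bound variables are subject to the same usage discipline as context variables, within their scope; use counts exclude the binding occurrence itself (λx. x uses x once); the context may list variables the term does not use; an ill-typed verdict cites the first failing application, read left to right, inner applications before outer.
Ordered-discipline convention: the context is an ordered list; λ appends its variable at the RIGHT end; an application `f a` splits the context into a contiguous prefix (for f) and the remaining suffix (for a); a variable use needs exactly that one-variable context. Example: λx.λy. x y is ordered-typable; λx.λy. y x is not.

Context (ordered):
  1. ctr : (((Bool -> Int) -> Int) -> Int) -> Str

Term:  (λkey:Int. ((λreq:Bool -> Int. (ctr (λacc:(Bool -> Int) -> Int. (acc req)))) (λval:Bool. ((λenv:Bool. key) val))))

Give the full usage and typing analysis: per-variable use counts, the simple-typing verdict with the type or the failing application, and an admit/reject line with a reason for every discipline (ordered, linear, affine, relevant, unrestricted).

use counts: ctr ×1, key (λ-bound) ×1, req (λ-bound) ×1, acc (λ-bound) ×1, val (λ-bound) ×1, env (λ-bound) ×0
uses in reading order: ctr, acc, req, key, val
typing: well-typed at Int -> Str
ordered ✗ (unused: env — weakening required)
linear ✗ (unused: env — weakening required)
affine ✓ (at most one use each (ctr, key, req, acc, val, env))
relevant ✗ (unused: env — weakening required)
unrestricted ✓ (type-checks (Int -> Str) and nothing is barred)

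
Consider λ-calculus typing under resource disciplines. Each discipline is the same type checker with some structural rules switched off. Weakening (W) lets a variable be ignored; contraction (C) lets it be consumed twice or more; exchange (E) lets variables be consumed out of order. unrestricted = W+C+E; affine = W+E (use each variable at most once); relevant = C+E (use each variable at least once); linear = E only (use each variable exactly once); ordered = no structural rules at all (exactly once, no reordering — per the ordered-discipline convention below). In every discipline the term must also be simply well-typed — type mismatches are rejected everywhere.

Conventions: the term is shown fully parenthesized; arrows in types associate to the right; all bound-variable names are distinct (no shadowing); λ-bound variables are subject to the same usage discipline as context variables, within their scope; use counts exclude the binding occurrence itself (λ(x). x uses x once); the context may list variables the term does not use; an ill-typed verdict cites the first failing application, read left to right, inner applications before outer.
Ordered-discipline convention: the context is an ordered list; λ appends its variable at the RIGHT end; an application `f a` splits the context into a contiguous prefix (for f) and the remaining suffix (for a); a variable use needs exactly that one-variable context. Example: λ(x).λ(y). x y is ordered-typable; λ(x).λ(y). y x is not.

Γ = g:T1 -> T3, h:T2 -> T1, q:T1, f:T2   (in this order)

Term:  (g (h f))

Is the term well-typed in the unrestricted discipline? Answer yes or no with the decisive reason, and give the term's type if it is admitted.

yes — type-checks (T3) and nothing is barred; term : T3
variable uses: g ×1; h ×1; q ×0; f ×1
left-to-right use order: g, h, f
typing: the term checks, with type T3
summary: ordered ✗ | linear ✗ | affine ✓ | relevant ✗ | unrestricted ✓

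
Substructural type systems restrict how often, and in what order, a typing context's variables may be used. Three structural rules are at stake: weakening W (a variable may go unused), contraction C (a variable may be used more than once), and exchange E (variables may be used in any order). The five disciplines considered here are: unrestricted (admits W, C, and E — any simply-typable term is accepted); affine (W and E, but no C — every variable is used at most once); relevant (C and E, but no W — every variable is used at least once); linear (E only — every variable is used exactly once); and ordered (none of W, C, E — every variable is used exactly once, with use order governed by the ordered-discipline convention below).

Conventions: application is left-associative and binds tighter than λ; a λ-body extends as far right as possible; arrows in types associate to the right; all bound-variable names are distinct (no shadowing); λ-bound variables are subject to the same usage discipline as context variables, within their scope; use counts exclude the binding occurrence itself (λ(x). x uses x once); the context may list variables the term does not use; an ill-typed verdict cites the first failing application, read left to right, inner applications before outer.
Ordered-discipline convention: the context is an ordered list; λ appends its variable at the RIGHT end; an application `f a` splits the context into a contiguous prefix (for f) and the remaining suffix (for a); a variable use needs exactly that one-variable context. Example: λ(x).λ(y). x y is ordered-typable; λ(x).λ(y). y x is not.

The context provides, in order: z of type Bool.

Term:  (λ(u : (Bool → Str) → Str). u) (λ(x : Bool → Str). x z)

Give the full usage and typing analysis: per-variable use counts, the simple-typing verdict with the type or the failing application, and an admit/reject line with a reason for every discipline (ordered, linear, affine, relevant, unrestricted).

counts: z: 1; u (bound): 1; x (bound): 1
use order (left to right): u, x, z
typing: the term checks, with type (Bool → Str) → Str
ordered ✗ (use order u, x, z needs exchange)
linear ✓ (exactly-once usage across z, u, x)
affine ✓ (no duplicate uses among z, u, x)
relevant ✓ (none of z, u, x goes unused)
unrestricted ✓ (type-checks ((Bool → Str) → Str) and nothing is barred)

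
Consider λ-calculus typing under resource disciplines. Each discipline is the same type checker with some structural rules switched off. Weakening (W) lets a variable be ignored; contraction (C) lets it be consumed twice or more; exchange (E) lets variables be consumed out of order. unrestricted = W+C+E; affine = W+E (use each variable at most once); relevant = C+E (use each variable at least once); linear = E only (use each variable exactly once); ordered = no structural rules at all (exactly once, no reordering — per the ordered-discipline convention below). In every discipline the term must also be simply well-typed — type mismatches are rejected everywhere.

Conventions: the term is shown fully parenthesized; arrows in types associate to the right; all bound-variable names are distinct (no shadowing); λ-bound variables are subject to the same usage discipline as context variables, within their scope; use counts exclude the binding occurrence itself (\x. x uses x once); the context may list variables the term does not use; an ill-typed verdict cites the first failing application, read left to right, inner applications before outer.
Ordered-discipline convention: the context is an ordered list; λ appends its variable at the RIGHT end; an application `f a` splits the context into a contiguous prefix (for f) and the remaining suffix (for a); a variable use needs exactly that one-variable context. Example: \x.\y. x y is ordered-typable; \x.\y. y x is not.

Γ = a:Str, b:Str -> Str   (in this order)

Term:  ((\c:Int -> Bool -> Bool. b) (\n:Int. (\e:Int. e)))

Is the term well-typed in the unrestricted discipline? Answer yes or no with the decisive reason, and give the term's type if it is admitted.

no — not simply typable
use counts: a=0; b=1; c (bound)=0; n (bound)=0; e (bound)=1
left-to-right use order: b, e
typing: ill-typed: an argument Int -> Int -> Int mismatches the expected Int -> Bool -> Bool
per-discipline verdicts: ordered ✗; linear ✗; affine ✗; relevant ✗; unrestricted ✗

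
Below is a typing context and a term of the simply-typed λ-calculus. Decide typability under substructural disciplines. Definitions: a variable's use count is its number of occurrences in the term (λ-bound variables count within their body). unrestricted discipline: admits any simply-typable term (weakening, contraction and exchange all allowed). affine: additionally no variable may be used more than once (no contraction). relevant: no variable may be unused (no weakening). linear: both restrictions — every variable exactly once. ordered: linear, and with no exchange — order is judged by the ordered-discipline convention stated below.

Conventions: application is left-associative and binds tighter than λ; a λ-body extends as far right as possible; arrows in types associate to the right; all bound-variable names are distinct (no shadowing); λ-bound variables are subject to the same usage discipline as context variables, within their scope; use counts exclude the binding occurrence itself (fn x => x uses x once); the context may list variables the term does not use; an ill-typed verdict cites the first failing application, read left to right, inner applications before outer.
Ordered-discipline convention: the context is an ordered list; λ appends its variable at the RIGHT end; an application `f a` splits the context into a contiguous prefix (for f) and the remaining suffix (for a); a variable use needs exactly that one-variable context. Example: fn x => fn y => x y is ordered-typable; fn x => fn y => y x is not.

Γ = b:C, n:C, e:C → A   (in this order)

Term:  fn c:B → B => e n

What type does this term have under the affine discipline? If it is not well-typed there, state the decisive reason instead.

term : (B → B) → A
counts: b=0, n=1, e=1, c (λ-bound)=0
left-to-right use order: e, n
typing: the term checks, with type (B → B) → A
per-discipline verdicts: ordered ✗ · linear ✗ · affine ✓ · relevant ✗ · unrestricted ✓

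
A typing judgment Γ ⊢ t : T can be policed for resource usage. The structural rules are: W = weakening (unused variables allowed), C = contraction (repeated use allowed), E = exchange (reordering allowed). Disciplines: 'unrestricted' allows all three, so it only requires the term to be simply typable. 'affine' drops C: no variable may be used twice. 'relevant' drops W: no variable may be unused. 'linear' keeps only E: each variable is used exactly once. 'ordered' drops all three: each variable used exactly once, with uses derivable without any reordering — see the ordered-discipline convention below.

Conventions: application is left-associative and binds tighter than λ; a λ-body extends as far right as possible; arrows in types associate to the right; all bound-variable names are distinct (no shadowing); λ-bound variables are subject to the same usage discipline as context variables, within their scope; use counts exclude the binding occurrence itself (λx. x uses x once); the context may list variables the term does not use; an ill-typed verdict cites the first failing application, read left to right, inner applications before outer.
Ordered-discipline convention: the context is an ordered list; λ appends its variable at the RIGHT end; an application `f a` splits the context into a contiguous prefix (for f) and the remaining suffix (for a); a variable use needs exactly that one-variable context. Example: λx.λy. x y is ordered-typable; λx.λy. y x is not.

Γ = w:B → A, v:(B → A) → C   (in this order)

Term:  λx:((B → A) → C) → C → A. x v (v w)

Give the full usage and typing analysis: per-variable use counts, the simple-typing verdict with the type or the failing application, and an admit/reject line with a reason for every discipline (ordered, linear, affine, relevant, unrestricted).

counts: w ×1; v ×2; x (bound) ×1
order of uses: x, v, v, w
typing: well-typed — term : (((B → A) → C) → C → A) → A
ordered: ✗ — uses contraction: v ×2
linear: ✗ — uses contraction: v ×2
affine: ✗ — uses contraction: v ×2
relevant: ✓ — w, v, x: all used, weakening unneeded
unrestricted: ✓ — type-checks ((((B → A) → C) → C → A) → A) and nothing is barred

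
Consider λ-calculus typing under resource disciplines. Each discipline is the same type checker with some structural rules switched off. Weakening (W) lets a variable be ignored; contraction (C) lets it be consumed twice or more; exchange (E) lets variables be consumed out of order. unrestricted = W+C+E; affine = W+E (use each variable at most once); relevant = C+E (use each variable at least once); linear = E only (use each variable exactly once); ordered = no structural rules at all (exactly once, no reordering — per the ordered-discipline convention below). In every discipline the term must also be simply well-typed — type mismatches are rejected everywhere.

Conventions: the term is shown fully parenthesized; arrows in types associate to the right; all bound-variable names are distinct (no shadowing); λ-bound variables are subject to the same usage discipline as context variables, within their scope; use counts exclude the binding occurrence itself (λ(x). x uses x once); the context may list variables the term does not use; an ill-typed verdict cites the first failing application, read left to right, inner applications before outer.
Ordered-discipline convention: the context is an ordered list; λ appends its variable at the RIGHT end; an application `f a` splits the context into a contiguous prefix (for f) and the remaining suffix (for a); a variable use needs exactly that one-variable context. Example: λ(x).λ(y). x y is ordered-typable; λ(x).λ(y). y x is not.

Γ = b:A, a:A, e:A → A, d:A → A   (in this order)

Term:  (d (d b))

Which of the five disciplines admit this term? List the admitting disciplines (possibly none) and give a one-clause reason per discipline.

admitting disciplines: unrestricted
use counts: b=1, a=0, e=0, d=2
uses in reading order: d, d, b
typing: well-typed at A
ordered: ✗ — needs contraction — d ×2; a, e never used (weakening)
linear: ✗ — needs contraction — d ×2; a, e never used (weakening)
affine: ✗ — needs contraction — d ×2
relevant: ✗ — a, e never used (weakening)
unrestricted: ✓ — simply typable at A; W, C, E all held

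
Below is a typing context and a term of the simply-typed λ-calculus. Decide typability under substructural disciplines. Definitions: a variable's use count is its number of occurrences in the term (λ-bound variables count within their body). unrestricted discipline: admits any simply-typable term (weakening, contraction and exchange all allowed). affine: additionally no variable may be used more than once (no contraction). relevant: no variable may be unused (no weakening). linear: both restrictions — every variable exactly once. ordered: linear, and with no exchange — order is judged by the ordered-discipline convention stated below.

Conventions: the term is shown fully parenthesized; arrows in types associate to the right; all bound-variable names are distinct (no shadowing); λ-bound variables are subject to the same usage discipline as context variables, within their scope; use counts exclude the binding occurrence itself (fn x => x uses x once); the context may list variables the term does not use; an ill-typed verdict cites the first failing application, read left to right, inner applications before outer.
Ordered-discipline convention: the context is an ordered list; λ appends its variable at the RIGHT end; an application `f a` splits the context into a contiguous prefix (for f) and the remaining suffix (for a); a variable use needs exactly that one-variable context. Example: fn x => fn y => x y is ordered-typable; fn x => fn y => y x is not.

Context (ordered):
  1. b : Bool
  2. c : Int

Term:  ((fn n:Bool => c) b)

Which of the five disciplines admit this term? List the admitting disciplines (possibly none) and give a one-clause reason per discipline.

accepted by: affine, unrestricted
usage: b=1; c=1; n [bound]=0
use order (left to right): c, b
typing: ✓ — Int
ordered ✗ (n never used (weakening))
linear ✗ (n never used (weakening))
affine ✓ (b, c, n: no repeats, contraction unneeded)
relevant ✗ (n never used (weakening))
unrestricted ✓ (simply typable at Int; W, C, E all held)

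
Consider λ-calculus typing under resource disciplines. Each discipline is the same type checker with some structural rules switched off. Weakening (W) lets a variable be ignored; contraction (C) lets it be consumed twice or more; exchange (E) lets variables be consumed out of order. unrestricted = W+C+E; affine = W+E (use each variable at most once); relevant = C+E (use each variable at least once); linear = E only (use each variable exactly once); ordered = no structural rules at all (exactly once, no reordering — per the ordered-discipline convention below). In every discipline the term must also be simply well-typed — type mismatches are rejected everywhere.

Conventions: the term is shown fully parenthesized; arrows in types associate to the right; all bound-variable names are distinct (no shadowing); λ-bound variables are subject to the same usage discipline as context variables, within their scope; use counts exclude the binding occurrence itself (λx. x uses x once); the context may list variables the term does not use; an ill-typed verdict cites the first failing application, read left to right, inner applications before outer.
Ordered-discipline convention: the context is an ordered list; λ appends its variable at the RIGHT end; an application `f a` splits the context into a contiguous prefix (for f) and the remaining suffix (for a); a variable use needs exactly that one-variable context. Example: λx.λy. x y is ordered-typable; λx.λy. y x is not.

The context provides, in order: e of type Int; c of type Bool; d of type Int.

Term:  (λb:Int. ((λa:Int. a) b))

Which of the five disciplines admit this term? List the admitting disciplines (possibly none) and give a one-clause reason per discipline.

admitting disciplines: affine, unrestricted
usage: e: 0, c: 0, d: 0, b (bound): 1, a (bound): 1
order of uses: a, b
typing: well-typed — term : Int → Int
ordered: ✗, e, c, d left unused
linear: ✗, e, c, d left unused
affine: ✓, none of e, c, d, b, a used more than once
relevant: ✗, e, c, d left unused
unrestricted: ✓, well-typed at Int → Int; no restrictions here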